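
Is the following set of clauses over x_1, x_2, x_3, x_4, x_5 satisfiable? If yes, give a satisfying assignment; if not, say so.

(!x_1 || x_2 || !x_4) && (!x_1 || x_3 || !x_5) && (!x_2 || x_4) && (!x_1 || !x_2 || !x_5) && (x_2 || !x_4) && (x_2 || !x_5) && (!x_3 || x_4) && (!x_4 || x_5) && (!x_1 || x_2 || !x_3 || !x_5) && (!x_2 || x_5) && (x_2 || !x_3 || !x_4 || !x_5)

Set x_1 = True.
Try x_2 = True:
  (!x_2 || x_4) forces x_4 = True.
  (!x_1 || !x_2 || !x_5) forces x_5 = False.
  clause (!x_4 || x_5) is falsified — backtrack.
So x_2 = False.
  then (!x_1 || x_2 || !x_4) forces x_4 = False.
  then (x_2 || !x_5) forces x_5 = False.
  then (!x_3 || x_4) forces x_3 = False.
All clauses satisfied.

x_1 = True; x_2 = False; x_3 = False; x_4 = False; x_5 = False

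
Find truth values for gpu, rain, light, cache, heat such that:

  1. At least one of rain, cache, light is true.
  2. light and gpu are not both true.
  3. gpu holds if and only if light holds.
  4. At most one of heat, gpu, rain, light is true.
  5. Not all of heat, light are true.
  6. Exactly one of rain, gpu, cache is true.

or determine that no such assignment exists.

gpu=F, rain=F, light=F, cache=T, heat=T

  (1) {rain, cache, light}: 1 true — at least one ✓
  (2) light=F, gpu=F — not both ✓
  (3) gpu=F, light=F — same ✓
  (4) {heat, gpu, rain, light}: 1 true — at most one ✓
  (5) {heat, light}: 1/2 true — not all ✓
  (6) {rain, gpu, cache}: 1 true — exactly one ✓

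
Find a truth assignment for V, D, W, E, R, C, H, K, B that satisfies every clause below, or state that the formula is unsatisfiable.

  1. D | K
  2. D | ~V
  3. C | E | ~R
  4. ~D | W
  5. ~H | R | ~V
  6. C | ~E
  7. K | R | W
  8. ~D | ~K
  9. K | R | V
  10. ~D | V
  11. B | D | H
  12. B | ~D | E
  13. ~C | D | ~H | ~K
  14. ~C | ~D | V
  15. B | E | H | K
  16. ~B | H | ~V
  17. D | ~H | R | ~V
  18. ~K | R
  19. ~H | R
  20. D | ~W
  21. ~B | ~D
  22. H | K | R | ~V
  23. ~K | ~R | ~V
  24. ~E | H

V = False, D = False, W = False, E = False, R = True, C = True, H = False, K = True, B = True

Set V = False.
  then (~D | V) forces D = False.
  then (D | ~W) forces W = False.
  then (D | K) forces K = True.
  then (~K | R) forces R = True.
Try E = True:
  (C | ~E) forces C = True.
  (~C | D | ~H | ~K) forces H = False.
  clause (~E | H) is falsified — backtrack.
So E = False.
  then (C | E | ~R) forces C = True.
  then (~C | D | ~H | ~K) forces H = False.
  then (B | D | H) forces B = True.
All clauses satisfied.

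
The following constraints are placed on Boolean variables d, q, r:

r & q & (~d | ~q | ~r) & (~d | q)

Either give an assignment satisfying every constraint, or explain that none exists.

Unit clause (r) forces r = True.
Unit clause (q) forces q = True.
In (~d | ~q | ~r) only ~d is left, so d = False.
Check each clause:
  (r): r holds.
  (q): q holds.
  (~d | ~q | ~r): ~d holds.
  (~d | q): ~d holds.
All clauses satisfied.

d: False, q: True, r: True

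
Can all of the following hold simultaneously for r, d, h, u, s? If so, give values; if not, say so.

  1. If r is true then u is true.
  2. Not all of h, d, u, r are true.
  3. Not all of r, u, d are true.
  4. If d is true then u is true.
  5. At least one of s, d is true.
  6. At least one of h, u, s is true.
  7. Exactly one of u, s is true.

r=F; d=T; h=F; u=T; s=F

  (1) r=F ⇒ u: vacuous ✓
  (2) {h, d, u, r}: 2/4 true — not all ✓
  (3) {r, u, d}: 2/3 true — not all ✓
  (4) d=T ⇒ u: T ✓
  (5) {s, d}: 1 true — at least one ✓
  (6) {h, u, s}: 1 true — at least one ✓
  (7) {u, s}: 1 true — exactly one ✓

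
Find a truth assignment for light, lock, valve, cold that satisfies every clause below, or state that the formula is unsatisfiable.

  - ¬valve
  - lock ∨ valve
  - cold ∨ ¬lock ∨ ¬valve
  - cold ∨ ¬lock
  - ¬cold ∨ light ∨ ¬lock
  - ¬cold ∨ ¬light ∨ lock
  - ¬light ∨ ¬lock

Case valve = True:
  Clause (¬valve) is falsified — contradiction.
Case valve = False:
  (lock ∨ valve) forces lock = True.
  (cold ∨ ¬lock) forces cold = True.
  (¬cold ∨ light ∨ ¬lock) forces light = True.
  Clause (¬light ∨ ¬lock) is falsified — contradiction.
Both cases fail, so the formula is unsatisfiable.

Unsatisfiable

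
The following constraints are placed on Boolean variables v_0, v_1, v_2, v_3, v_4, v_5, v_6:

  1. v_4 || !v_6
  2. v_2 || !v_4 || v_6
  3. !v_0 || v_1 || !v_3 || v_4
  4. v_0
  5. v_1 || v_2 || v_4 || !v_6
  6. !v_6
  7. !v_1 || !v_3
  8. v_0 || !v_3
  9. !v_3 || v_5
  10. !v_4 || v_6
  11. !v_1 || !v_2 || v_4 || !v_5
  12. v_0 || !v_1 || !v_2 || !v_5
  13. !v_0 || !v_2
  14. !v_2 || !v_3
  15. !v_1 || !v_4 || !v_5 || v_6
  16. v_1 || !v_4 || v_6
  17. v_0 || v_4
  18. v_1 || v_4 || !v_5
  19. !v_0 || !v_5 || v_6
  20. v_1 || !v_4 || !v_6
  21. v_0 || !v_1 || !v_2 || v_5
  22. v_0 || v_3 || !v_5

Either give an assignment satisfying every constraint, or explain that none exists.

v_0 = True; v_1 = False; v_2 = False; v_3 = False; v_4 = False; v_5 = False; v_6 = False

Unit clause (v_0) forces v_0 = True.
Unit clause (!v_6) forces v_6 = False.
In (!v_4 || v_6) only !v_4 is left, so v_4 = False.
In (!v_0 || !v_2) only !v_2 is left, so v_2 = False.
In (!v_0 || !v_5 || v_6) only !v_5 is left, so v_5 = False.
In (!v_3 || v_5) only !v_3 is left, so v_3 = False.
Set v_1 = False.
All clauses satisfied.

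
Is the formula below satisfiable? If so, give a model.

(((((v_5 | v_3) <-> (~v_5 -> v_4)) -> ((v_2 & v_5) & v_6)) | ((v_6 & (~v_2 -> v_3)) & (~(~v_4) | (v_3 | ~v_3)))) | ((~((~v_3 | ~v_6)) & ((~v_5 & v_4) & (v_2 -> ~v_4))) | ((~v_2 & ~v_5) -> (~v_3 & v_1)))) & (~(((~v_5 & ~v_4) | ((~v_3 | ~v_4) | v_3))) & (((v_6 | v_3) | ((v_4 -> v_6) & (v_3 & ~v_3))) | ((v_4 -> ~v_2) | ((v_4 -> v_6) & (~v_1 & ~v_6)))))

The conjunct ~(((~v_5 & ~v_4) | ((~v_3 | ~v_4) | v_3))) is unsatisfiable on its own:
  v_3=F, v_4=F, v_5=F: evaluates to False.
  v_3=F, v_4=F, v_5=T: evaluates to False.
  v_3=F, v_4=T, v_5=F: evaluates to False.
  v_3=F, v_4=T, v_5=T: evaluates to False.
  v_3=T, v_4=F, v_5=F: evaluates to False.
  v_3=T, v_4=F, v_5=T: evaluates to False.
  v_3=T, v_4=T, v_5=F: evaluates to False.
  v_3=T, v_4=T, v_5=T: evaluates to False.
So the whole conjunction is unsatisfiable.

The formula is unsatisfiable.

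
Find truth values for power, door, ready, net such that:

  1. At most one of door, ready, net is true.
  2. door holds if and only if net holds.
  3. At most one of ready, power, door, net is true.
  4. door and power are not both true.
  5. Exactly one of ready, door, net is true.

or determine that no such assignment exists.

power=F, door=F, ready=T, net=F

  (1) {door, ready, net}: 1 true — at most one ✓
  (2) door=F, net=F — same ✓
  (3) {ready, power, door, net}: 1 true — at most one ✓
  (4) door=F, power=F — not both ✓
  (5) {ready, door, net}: 1 true — exactly one ✓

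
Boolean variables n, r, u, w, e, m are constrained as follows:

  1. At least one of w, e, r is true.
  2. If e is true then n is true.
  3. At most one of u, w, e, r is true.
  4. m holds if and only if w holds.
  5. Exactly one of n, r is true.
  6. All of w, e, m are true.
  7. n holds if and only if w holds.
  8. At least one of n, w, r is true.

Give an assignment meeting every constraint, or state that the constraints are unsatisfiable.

Case w = True:
  (3) with w=T forces u = False.
  (3) with w=T forces e = False.
  Constraint (6) is violated (e=F) — contradiction.
Case w = False:
  Constraint (6) is violated (w=F) — contradiction.
Both cases fail — unsatisfiable.

Unsatisfiable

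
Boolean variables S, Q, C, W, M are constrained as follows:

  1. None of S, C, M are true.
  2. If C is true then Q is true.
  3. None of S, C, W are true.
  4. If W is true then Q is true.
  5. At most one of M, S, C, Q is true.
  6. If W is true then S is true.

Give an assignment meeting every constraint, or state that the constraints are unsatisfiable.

S = False, Q = True, C = False, W = False, M = False

  (1) {S, C, M}: 0 true — none ✓
  (2) C=F ⇒ Q: vacuous ✓
  (3) {S, C, W}: 0 true — none ✓
  (4) W=F ⇒ Q: vacuous ✓
  (5) {M, S, C, Q}: 1 true — at most one ✓
  (6) W=F ⇒ S: vacuous ✓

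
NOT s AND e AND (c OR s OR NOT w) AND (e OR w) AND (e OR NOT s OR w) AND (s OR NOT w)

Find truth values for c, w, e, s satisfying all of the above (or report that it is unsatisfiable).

c = True, w = False, e = True, s = False

Unit clause (NOT s) forces s = False.
Unit clause (e) forces e = True.
In (s OR NOT w) only NOT w is left, so w = False.
Set c = True.
All clauses satisfied.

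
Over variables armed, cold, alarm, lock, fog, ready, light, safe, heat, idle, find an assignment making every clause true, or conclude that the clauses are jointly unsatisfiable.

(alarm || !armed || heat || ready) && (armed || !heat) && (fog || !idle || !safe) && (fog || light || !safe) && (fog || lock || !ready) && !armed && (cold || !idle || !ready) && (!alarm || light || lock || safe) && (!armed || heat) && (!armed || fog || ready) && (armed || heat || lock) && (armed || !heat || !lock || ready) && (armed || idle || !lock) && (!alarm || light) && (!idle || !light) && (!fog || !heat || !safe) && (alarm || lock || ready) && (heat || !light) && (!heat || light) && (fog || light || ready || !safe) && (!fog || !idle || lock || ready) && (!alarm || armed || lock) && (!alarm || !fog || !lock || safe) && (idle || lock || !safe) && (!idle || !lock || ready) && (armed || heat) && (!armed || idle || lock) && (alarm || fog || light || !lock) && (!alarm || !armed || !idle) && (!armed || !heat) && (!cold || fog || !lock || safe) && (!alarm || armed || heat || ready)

Case armed = True:
  Clause (!armed) is falsified — contradiction.
Case armed = False:
  (armed || !heat) forces heat = False.
  Clause (armed || heat) is falsified — contradiction.
Both cases fail, so the formula is unsatisfiable.

Unsatisfiable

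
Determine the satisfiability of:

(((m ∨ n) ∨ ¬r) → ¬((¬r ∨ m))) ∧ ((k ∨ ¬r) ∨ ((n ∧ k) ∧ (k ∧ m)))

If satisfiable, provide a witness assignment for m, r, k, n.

m = False, r = True, k = True, n = False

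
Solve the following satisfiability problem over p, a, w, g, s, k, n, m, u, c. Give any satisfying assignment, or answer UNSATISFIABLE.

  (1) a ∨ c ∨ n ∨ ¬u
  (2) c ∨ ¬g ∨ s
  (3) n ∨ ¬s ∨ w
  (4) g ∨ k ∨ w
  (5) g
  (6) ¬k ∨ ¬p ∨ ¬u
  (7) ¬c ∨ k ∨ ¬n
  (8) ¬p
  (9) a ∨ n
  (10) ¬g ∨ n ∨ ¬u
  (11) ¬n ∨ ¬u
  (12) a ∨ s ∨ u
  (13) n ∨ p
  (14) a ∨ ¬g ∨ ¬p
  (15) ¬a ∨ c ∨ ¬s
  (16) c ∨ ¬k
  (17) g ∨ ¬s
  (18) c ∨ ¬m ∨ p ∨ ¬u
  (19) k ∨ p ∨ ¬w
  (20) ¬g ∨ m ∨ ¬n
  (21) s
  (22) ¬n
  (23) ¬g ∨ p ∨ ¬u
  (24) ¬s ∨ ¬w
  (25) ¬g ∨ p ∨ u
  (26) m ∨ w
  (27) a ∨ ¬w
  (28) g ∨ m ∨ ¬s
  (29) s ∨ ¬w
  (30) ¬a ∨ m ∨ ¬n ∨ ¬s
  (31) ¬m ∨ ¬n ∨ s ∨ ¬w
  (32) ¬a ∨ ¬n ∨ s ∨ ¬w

Case p = True:
  Clause (¬p) is falsified — contradiction.
Case p = False:
  (g) forces g = True.
  (n ∨ p) forces n = True.
  Clause (¬n) is falsified — contradiction.
Both cases fail, so the formula is unsatisfiable.

The formula is unsatisfiable.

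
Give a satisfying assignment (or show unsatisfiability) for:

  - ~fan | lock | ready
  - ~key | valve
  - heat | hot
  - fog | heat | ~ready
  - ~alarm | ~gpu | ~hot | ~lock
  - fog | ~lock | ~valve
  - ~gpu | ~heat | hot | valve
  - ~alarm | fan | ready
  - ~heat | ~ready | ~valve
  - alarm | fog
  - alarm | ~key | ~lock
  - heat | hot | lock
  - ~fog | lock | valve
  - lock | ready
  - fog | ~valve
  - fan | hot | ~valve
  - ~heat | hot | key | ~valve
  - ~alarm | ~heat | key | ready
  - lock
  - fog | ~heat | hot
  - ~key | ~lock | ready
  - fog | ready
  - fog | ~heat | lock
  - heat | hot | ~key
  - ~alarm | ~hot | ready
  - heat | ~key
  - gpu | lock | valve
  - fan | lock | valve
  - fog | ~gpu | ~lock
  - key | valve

hot = True, fog = True, fan = False, ready = True, key = False, gpu = False, heat = False, lock = True, valve = True, alarm = True

Unit clause (lock) forces lock = True.
Set hot = True.
Set fog = True.
Set fan = False.
Set ready = True.
Try key = True:
  (~key | valve) forces valve = True.
  (~heat | ~ready | ~valve) forces heat = False.
  clause (heat | ~key) is falsified — backtrack.
So key = False.
  then (key | valve) forces valve = True.
  then (~heat | ~ready | ~valve) forces heat = False.
Set gpu = False.
Set alarm = True.
All clauses satisfied.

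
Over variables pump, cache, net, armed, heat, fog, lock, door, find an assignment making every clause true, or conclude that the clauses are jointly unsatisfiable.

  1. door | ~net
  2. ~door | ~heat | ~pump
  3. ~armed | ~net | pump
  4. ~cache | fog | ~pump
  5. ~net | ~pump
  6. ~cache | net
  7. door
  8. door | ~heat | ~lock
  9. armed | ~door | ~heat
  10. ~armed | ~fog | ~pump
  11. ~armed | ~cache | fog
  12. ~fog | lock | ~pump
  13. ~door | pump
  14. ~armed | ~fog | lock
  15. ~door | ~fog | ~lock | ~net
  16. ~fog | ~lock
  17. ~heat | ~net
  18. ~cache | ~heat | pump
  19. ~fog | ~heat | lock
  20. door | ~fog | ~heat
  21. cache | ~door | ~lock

Unit clause (door) forces door = True.
In (~door | pump) only pump is left, so pump = True.
In (~door | ~heat | ~pump) only ~heat is left, so heat = False.
In (~net | ~pump) only ~net is left, so net = False.
In (~cache | net) only ~cache is left, so cache = False.
In (cache | ~door | ~lock) only ~lock is left, so lock = False.
In (~fog | lock | ~pump) only ~fog is left, so fog = False.
Set armed = True.
All clauses satisfied.

pump = True, cache = False, net = False, armed = True, heat = False, fog = False, lock = False, door = True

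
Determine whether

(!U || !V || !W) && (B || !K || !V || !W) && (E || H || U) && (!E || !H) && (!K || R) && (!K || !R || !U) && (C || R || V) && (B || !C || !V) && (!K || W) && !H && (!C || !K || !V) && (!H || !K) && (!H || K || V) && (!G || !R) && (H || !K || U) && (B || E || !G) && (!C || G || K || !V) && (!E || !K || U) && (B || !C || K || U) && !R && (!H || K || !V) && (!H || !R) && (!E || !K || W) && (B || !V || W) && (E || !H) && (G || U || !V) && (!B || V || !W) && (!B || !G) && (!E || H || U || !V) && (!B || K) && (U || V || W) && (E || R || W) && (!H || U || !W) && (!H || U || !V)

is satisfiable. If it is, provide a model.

Unit clause (!H) forces H = False.
Unit clause (!R) forces R = False.
In (!K || R) only !K is left, so K = False.
In (!B || K) only !B is left, so B = False.
Set W = False.
  then (B || !V || W) forces V = False.
  then (U || V || W) forces U = True.
  then (E || R || W) forces E = True.
  then (C || R || V) forces C = True.
Set G = True.
All clauses satisfied.

W: False; B: False; C: True; K: False; R: False; H: False; U: True; E: True; G: True; V: False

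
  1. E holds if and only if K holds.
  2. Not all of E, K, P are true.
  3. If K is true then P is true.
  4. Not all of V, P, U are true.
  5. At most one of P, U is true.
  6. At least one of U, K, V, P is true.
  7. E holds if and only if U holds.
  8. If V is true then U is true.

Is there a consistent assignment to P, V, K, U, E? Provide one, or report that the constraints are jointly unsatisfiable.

P = True, V = False, K = False, U = False, E = False

  (1) E=F, K=F — same ✓
  (2) {E, K, P}: 1/3 true — not all ✓
  (3) K=F ⇒ P: vacuous ✓
  (4) {V, P, U}: 1/3 true — not all ✓
  (5) {P, U}: 1 true — at most one ✓
  (6) {U, K, V, P}: 1 true — at least one ✓
  (7) E=F, U=F — same ✓
  (8) V=F ⇒ U: vacuous ✓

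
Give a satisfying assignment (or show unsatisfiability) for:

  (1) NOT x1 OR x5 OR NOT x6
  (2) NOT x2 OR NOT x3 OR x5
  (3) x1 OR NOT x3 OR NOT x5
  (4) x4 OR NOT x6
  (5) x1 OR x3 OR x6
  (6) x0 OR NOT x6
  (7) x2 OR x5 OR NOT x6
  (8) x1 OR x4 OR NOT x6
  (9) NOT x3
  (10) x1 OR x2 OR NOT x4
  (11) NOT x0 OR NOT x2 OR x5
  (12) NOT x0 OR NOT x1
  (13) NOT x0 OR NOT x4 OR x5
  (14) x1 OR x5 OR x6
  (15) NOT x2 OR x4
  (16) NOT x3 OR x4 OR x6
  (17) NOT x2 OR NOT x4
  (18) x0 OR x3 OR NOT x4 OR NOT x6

Unit clause (NOT x3) forces x3 = False.
Try x0 = True:
  (NOT x0 OR NOT x1) forces x1 = False.
  (x1 OR x3 OR x6) forces x6 = True.
  (x4 OR NOT x6) forces x4 = True.
  (x1 OR x2 OR NOT x4) forces x2 = True.
  clause (NOT x2 OR NOT x4) is falsified — backtrack.
So x0 = False.
  then (x0 OR NOT x6) forces x6 = False.
  then (x1 OR x3 OR x6) forces x1 = True.
Set x2 = False.
Set x4 = True.
Set x5 = False.
All clauses satisfied.

x0 = False; x1 = True; x2 = False; x3 = False; x4 = True; x5 = False; x6 = False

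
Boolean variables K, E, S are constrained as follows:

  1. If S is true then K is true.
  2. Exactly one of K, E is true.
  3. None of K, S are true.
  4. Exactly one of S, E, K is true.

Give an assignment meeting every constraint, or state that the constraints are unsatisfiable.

K = False, E = True, S = False

  (1) S=F ⇒ K: vacuous ✓
  (2) {K, E}: 1 true — exactly one ✓
  (3) {K, S}: 0 true — none ✓
  (4) {S, E, K}: 1 true — exactly one ✓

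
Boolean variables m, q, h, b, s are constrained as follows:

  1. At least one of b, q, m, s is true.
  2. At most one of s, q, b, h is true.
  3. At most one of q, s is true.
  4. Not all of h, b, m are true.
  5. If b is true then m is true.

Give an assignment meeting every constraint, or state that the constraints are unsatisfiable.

m = True, q = False, h = False, b = False, s = True

  (1) {b, q, m, s}: 2 true — at least one ✓
  (2) {s, q, b, h}: 1 true — at most one ✓
  (3) {q, s}: 1 true — at most one ✓
  (4) {h, b, m}: 1/3 true — not all ✓
  (5) b=F ⇒ m: vacuous ✓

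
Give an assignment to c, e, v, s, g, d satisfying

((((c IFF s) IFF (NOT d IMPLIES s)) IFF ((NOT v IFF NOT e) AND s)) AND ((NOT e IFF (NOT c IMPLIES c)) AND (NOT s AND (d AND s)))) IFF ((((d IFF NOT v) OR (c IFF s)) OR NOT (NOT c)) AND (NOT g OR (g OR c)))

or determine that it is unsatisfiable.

c: False, e: True, v: True, s: True, g: False, d: True

  ((((c IFF s) IFF (NOT d IMPLIES s)) IFF ((NOT v IFF NOT e) AND s)) AND ((NOT e IFF (NOT c IMPLIES c)) AND (NOT s AND (d AND s)))) IFF ((((d IFF NOT v) OR (c IFF s)) OR NOT (NOT c)) AND (NOT g OR (g OR c))) = True
    (((c IFF s) IFF (NOT d IMPLIES s)) IFF ((NOT v IFF NOT e) AND s)) AND ((NOT e IFF (NOT c IMPLIES c)) AND (NOT s AND (d AND s))) = False
      ((c IFF s) IFF (NOT d IMPLIES s)) IFF ((NOT v IFF NOT e) AND s) = False
        (c IFF s) IFF (NOT d IMPLIES s) = False
          c IFF s = False
          NOT d IMPLIES s = True
            NOT d = False
        (NOT v IFF NOT e) AND s = True
          NOT v IFF NOT e = True
            NOT v = False
            NOT e = False
      (NOT e IFF (NOT c IMPLIES c)) AND (NOT s AND (d AND s)) = False
        NOT e IFF (NOT c IMPLIES c) = True
          NOT e = False
          NOT c IMPLIES c = False
            NOT c = True
        NOT s AND (d AND s) = False
          NOT s = False
          d AND s = True
    (((d IFF NOT v) OR (c IFF s)) OR NOT (NOT c)) AND (NOT g OR (g OR c)) = False
      ((d IFF NOT v) OR (c IFF s)) OR NOT (NOT c) = False
        (d IFF NOT v) OR (c IFF s) = False
          d IFF NOT v = False
            NOT v = False
          c IFF s = False
        NOT (NOT c) = False
          NOT c = True
      NOT g OR (g OR c) = True
        NOT g = True
        g OR c = False
The formula evaluates to True.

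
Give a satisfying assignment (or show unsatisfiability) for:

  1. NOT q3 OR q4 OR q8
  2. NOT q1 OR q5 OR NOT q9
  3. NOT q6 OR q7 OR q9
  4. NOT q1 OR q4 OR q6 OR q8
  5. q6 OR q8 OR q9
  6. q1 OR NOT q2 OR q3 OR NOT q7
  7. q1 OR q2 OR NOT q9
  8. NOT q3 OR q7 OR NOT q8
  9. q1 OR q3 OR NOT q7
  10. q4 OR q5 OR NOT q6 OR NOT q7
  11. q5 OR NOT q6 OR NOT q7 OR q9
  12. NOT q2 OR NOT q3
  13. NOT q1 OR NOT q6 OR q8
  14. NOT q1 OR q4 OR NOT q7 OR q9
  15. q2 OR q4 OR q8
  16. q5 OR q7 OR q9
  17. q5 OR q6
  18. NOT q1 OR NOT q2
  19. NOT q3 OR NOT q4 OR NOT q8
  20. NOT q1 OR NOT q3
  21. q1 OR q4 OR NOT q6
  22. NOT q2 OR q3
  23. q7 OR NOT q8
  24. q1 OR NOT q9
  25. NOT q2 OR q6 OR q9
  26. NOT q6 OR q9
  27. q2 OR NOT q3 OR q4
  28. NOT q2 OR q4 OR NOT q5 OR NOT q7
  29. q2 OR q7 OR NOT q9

Set q1 = True.
  then (NOT q1 OR NOT q2) forces q2 = False.
  then (NOT q1 OR NOT q3) forces q3 = False.
Set q4 = True.
Try q5 = False:
  (NOT q1 OR q5 OR NOT q9) forces q9 = False.
  (q5 OR q7 OR q9) forces q7 = True.
  (q5 OR NOT q6 OR NOT q7 OR q9) forces q6 = False.
  clause (q5 OR q6) is falsified — backtrack.
So q5 = True.
Set q6 = False.
Set q7 = True.
Set q8 = True.
Set q9 = True.
All clauses satisfied.

q1: True, q2: False, q3: False, q4: True, q5: True, q6: False, q7: True, q8: True, q9: True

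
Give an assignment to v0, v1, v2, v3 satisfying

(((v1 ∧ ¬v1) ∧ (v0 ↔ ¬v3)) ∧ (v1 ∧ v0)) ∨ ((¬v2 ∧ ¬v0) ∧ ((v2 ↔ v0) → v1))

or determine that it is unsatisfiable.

v0 = False; v1 = True; v2 = False; v3 = True

  (((v1 ∧ ¬v1) ∧ (v0 ↔ ¬v3)) ∧ (v1 ∧ v0)) ∨ ((¬v2 ∧ ¬v0) ∧ ((v2 ↔ v0) → v1)) = True
    ((v1 ∧ ¬v1) ∧ (v0 ↔ ¬v3)) ∧ (v1 ∧ v0) = False
      (v1 ∧ ¬v1) ∧ (v0 ↔ ¬v3) = False
        v1 ∧ ¬v1 = False
          ¬v1 = False
        v0 ↔ ¬v3 = True
          ¬v3 = False
      v1 ∧ v0 = False
    (¬v2 ∧ ¬v0) ∧ ((v2 ↔ v0) → v1) = True
      ¬v2 ∧ ¬v0 = True
        ¬v2 = True
        ¬v0 = True
      (v2 ↔ v0) → v1 = True
        v2 ↔ v0 = True
The formula evaluates to True.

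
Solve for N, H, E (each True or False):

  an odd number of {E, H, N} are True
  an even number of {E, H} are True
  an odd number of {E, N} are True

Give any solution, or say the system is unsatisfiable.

N=T, H=F, E=F

{E, H, N}: 1 true → odd ✓
{E, H}: 0 true → even ✓
{E, N}: 1 true → odd ✓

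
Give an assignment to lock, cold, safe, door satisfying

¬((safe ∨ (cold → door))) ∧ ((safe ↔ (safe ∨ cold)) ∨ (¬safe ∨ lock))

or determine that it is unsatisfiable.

lock: False, cold: True, safe: False, door: False

  ¬((safe ∨ (cold → door))) = True
    safe ∨ (cold → door) = False
      cold → door = False
  (safe ↔ (safe ∨ cold)) ∨ (¬safe ∨ lock) = True
    safe ↔ (safe ∨ cold) = False
      safe ∨ cold = True
    ¬safe ∨ lock = True
      ¬safe = True
Both conjuncts True, so the formula holds.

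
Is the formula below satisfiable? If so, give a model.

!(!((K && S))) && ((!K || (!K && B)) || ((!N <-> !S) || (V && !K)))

V = False, N = True, B = True, K = True, S = True

  !(!((K && S))) = True
    !((K && S)) = False
      K && S = True
  (!K || (!K && B)) || ((!N <-> !S) || (V && !K)) = True
    !K || (!K && B) = False
      !K = False
      !K && B = False
        !K = False
    (!N <-> !S) || (V && !K) = True
      !N <-> !S = True
        !N = False
        !S = False
      V && !K = False
        !K = False
Both conjuncts True, so the formula holds.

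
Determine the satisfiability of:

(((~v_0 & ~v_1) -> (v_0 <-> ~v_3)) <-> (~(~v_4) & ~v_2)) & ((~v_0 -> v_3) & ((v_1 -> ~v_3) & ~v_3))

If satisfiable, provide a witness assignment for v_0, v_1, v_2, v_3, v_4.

v_0 = True, v_1 = True, v_2 = False, v_3 = False, v_4 = True

  ((~v_0 & ~v_1) -> (v_0 <-> ~v_3)) <-> (~(~v_4) & ~v_2) = True
    (~v_0 & ~v_1) -> (v_0 <-> ~v_3) = True
      ~v_0 & ~v_1 = False
        ~v_0 = False
        ~v_1 = False
      v_0 <-> ~v_3 = True
        ~v_3 = True
    ~(~v_4) & ~v_2 = True
      ~(~v_4) = True
        ~v_4 = False
      ~v_2 = True
  (~v_0 -> v_3) & ((v_1 -> ~v_3) & ~v_3) = True
    ~v_0 -> v_3 = True
      ~v_0 = False
    (v_1 -> ~v_3) & ~v_3 = True
      v_1 -> ~v_3 = True
        ~v_3 = True
      ~v_3 = True
Both conjuncts True, so the formula holds.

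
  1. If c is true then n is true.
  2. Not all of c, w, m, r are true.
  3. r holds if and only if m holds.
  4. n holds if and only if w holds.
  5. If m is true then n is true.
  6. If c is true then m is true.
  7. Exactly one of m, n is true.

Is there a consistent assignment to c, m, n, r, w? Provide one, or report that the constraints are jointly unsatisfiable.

c: False, m: False, n: True, r: False, w: True

  (1) c=F ⇒ n: vacuous ✓
  (2) {c, w, m, r}: 1/4 true — not all ✓
  (3) r=F, m=F — same ✓
  (4) n=T, w=T — same ✓
  (5) m=F ⇒ n: vacuous ✓
  (6) c=F ⇒ m: vacuous ✓
  (7) {m, n}: 1 true — exactly one ✓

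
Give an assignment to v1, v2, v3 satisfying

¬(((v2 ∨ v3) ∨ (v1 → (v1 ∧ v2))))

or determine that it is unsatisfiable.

v1: True, v2: False, v3: False

  ¬(((v2 ∨ v3) ∨ (v1 → (v1 ∧ v2)))) = True
    (v2 ∨ v3) ∨ (v1 → (v1 ∧ v2)) = False
      v2 ∨ v3 = False
      v1 → (v1 ∧ v2) = False
        v1 ∧ v2 = False
The formula evaluates to True.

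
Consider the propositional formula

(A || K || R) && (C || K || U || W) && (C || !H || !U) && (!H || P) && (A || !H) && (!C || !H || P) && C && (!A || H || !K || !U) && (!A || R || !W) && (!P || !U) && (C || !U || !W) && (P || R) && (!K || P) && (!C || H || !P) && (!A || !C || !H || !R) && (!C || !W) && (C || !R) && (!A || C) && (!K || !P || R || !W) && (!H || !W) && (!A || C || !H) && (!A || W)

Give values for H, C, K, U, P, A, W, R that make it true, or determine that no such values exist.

Unit clause (C) forces C = True.
In (!C || !W) only !W is left, so W = False.
In (!A || W) only !A is left, so A = False.
In (A || !H) only !H is left, so H = False.
In (!C || H || !P) only !P is left, so P = False.
In (P || R) only R is left, so R = True.
In (!K || P) only !K is left, so K = False.
Set U = False.
All clauses satisfied.

H=F; C=T; K=F; U=F; P=F; A=F; W=F; R=T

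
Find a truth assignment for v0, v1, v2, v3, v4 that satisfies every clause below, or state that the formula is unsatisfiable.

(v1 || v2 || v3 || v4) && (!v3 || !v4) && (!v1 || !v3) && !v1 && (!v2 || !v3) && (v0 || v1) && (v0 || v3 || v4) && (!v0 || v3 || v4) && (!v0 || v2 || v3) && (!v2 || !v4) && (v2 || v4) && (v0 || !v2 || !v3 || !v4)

Unsatisfiable

Case v3 = True:
  (!v3 || !v4) forces v4 = False.
  (!v1 || !v3) forces v1 = False.
  (!v2 || !v3) forces v2 = False.
  Clause (v2 || v4) is falsified — contradiction.
Case v3 = False:
  (!v1) forces v1 = False.
  (v0 || v1) forces v0 = True.
  (!v0 || v3 || v4) forces v4 = True.
  (!v0 || v2 || v3) forces v2 = True.
  Clause (!v2 || !v4) is falsified — contradiction.
Both cases fail, so the formula is unsatisfiable.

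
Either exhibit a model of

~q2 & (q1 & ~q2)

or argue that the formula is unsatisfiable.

q1 = True, q2 = False

  ~q2 = True
  q1 & ~q2 = True
    ~q2 = True
Both conjuncts True, so the formula holds.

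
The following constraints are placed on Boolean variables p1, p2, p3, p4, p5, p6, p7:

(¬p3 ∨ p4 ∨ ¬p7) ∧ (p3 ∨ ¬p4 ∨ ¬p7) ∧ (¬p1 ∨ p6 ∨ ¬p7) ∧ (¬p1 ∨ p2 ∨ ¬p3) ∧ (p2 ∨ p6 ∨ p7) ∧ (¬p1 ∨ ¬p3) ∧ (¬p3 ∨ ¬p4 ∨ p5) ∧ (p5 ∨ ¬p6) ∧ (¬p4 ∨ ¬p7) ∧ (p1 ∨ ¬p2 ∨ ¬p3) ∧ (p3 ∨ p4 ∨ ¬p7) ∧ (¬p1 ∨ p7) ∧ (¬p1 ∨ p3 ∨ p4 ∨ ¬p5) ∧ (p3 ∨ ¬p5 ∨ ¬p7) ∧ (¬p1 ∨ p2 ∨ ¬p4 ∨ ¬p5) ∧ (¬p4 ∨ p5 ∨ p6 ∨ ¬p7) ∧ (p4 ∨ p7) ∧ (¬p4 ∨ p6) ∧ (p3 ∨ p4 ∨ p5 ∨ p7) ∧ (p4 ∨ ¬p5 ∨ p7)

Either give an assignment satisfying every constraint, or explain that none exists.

p1=F, p2=F, p3=F, p4=T, p5=T, p6=T, p7=F

Set p1 = False.
Set p2 = False.
Set p3 = False.
Try p4 = False:
  (p3 ∨ p4 ∨ ¬p7) forces p7 = False.
  clause (p4 ∨ p7) is falsified — backtrack.
So p4 = True.
  then (p3 ∨ ¬p4 ∨ ¬p7) forces p7 = False.
  then (p2 ∨ p6 ∨ p7) forces p6 = True.
  then (p5 ∨ ¬p6) forces p5 = True.
All clauses satisfied.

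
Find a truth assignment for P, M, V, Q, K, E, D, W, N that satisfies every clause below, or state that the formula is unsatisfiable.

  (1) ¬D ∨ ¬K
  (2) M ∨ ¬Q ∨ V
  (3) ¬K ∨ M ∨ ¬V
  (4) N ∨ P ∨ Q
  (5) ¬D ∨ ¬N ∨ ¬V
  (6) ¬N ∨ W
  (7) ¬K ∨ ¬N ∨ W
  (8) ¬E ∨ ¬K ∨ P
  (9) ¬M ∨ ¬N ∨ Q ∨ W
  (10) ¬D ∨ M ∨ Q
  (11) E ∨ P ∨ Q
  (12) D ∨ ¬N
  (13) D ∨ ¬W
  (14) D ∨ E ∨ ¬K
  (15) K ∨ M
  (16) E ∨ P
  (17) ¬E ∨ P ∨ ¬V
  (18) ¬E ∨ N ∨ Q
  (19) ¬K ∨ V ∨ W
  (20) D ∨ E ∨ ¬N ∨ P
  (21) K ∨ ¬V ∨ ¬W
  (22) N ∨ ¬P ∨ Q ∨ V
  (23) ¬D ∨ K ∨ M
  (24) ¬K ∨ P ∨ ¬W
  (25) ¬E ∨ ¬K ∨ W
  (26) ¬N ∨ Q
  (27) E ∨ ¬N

P=F, M=T, V=F, Q=T, K=F, E=T, D=T, W=T, N=T

Set P = False.
  then (E ∨ P) forces E = True.
  then (¬E ∨ P ∨ ¬V) forces V = False.
  then (¬E ∨ ¬K ∨ P) forces K = False.
  then (K ∨ M) forces M = True.
Try Q = False:
  (N ∨ P ∨ Q) forces N = True.
  clause (¬N ∨ Q) is falsified — backtrack.
So Q = True.
Set D = True.
Set W = True.
Set N = True.
All clauses satisfied.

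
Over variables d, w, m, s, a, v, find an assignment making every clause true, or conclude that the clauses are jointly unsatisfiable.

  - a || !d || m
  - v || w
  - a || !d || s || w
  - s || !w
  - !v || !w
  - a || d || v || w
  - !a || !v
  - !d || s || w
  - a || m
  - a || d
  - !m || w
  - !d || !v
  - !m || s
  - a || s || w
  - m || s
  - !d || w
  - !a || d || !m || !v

d: False, w: True, m: True, s: True, a: True, v: False

Set d = False.
  then (a || d) forces a = True.
  then (!a || !v) forces v = False.
  then (v || w) forces w = True.
  then (s || !w) forces s = True.
Set m = True.
All clauses satisfied.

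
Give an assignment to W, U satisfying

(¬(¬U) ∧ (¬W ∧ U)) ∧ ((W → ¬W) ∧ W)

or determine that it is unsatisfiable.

No satisfying assignment exists.

Case W = True: the conjunct ¬W is False.
Case W = False: the conjunct W is False.
Both cases fail — unsatisfiable.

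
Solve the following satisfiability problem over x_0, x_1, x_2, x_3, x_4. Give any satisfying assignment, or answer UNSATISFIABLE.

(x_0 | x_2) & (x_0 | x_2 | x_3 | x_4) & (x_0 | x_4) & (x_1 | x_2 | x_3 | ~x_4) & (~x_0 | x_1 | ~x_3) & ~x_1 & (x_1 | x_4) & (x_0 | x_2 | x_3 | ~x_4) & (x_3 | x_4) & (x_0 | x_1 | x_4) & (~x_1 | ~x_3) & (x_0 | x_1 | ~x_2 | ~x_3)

Unit clause (~x_1) forces x_1 = False.
In (x_1 | x_4) only x_4 is left, so x_4 = True.
Set x_0 = False.
  then (x_0 | x_2) forces x_2 = True.
  then (x_0 | x_1 | ~x_2 | ~x_3) forces x_3 = False.
All clauses satisfied.

x_0 = False, x_1 = False, x_2 = True, x_3 = False, x_4 = True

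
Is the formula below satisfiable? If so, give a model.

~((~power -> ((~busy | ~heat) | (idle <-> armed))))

heat = True, power = False, busy = True, armed = False, idle = True

  ~((~power -> ((~busy | ~heat) | (idle <-> armed)))) = True
    ~power -> ((~busy | ~heat) | (idle <-> armed)) = False
      ~power = True
      (~busy | ~heat) | (idle <-> armed) = False
        ~busy | ~heat = False
          ~busy = False
          ~heat = False
        idle <-> armed = False
The formula evaluates to True.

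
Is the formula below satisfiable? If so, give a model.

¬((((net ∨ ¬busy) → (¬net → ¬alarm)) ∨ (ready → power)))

ready = True; power = False; busy = False; alarm = True; net = False

  ¬((((net ∨ ¬busy) → (¬net → ¬alarm)) ∨ (ready → power))) = True
    ((net ∨ ¬busy) → (¬net → ¬alarm)) ∨ (ready → power) = False
      (net ∨ ¬busy) → (¬net → ¬alarm) = False
        net ∨ ¬busy = True
          ¬busy = True
        ¬net → ¬alarm = False
          ¬net = True
          ¬alarm = False
      ready → power = False
The formula evaluates to True.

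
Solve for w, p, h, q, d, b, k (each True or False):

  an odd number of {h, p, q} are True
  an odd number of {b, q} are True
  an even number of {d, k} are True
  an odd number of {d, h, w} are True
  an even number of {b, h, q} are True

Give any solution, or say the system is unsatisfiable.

w=T, p=T, h=T, q=T, d=T, b=F, k=T

{h, p, q}: 3 true → odd ✓
{b, q}: 1 true → odd ✓
{d, k}: 2 true → even ✓
{d, h, w}: 3 true → odd ✓
{b, h, q}: 2 true → even ✓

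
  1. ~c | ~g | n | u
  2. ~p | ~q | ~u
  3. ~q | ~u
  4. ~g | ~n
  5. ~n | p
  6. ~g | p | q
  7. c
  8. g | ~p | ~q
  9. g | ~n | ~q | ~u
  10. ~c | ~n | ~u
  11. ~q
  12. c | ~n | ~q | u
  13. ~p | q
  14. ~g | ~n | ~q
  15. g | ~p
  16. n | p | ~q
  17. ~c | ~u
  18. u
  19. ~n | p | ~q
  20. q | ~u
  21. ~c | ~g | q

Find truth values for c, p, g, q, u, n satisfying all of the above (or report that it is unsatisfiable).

Case u = True:
  (~q | ~u) forces q = False.
  Clause (q | ~u) is falsified — contradiction.
Case u = False:
  Clause (u) is falsified — contradiction.
Both cases fail, so the formula is unsatisfiable.

UNSATISFIABLE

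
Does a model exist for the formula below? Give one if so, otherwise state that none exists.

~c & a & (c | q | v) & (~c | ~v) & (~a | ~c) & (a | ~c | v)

v = False, q = True, c = False, a = True

Unit clause (~c) forces c = False.
Unit clause (a) forces a = True.
Set v = False.
  then (c | q | v) forces q = True.
Check each clause:
  (~c): ~c holds.
  (a): a holds.
  (c | q | v): q holds.
  (~c | ~v): ~c holds.
  (~a | ~c): ~c holds.
  (a | ~c | v): a holds.
All clauses satisfied.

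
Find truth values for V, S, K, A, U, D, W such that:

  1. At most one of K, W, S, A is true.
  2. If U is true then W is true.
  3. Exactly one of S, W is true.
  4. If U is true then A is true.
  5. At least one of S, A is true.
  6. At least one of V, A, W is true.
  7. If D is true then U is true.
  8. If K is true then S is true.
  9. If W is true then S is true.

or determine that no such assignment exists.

V = True, S = True, K = False, A = False, U = False, D = False, W = False

  (1) {K, W, S, A}: 1 true — at most one ✓
  (2) U=F ⇒ W: vacuous ✓
  (3) {S, W}: 1 true — exactly one ✓
  (4) U=F ⇒ A: vacuous ✓
  (5) {S, A}: 1 true — at least one ✓
  (6) {V, A, W}: 1 true — at least one ✓
  (7) D=F ⇒ U: vacuous ✓
  (8) K=F ⇒ S: vacuous ✓
  (9) W=F ⇒ S: vacuous ✓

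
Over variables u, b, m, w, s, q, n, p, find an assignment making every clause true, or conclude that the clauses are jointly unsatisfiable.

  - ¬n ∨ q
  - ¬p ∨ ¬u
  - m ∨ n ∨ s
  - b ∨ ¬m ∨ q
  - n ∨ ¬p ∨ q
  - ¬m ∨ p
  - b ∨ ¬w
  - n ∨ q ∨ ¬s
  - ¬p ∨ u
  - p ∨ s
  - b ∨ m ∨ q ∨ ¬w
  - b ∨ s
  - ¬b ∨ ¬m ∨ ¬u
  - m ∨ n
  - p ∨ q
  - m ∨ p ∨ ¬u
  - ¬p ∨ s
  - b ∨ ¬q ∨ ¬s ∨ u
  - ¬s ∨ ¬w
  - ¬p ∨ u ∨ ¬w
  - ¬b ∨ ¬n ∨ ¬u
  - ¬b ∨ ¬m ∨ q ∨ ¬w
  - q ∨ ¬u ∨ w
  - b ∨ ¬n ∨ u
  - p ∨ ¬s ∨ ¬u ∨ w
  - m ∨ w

UNSATISFIABLE

Case s = True:
  (¬s ∨ ¬w) forces w = False.
  (m ∨ w) forces m = True.
  (¬m ∨ p) forces p = True.
  (¬p ∨ ¬u) forces u = False.
  Clause (¬p ∨ u) is falsified — contradiction.
Case s = False:
  (p ∨ s) forces p = True.
  Clause (¬p ∨ s) is falsified — contradiction.
Both cases fail, so the formula is unsatisfiable.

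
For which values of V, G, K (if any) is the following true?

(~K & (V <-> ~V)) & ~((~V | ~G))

The conjunct V <-> ~V is unsatisfiable on its own:
  V=F: evaluates to False.
  V=T: evaluates to False.
So the whole conjunction is unsatisfiable.

Unsatisfiable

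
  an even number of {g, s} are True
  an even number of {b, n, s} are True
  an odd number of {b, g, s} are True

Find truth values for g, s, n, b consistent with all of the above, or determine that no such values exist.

g = False, s = False, n = True, b = True

{g, s}: 0 true → even ✓
{b, n, s}: 2 true → even ✓
{b, g, s}: 1 true → odd ✓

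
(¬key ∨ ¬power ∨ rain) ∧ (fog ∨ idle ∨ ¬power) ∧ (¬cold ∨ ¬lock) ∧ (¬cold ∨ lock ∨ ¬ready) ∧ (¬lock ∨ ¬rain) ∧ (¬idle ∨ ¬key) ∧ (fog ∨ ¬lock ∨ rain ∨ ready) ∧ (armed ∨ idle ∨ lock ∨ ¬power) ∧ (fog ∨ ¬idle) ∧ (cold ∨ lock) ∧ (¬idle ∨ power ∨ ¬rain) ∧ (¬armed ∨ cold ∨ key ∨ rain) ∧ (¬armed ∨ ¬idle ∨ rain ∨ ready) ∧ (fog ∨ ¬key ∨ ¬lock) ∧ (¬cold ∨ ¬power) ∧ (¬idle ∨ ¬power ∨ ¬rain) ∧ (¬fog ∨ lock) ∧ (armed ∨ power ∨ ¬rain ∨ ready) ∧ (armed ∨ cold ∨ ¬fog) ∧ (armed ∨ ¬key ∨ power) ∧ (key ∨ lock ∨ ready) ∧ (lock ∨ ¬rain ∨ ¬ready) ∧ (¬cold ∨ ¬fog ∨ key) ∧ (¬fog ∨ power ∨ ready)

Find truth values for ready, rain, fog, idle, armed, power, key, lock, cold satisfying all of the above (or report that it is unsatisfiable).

Set ready = True.
Try rain = True:
  (¬lock ∨ ¬rain) forces lock = False.
  clause (lock ∨ ¬rain ∨ ¬ready) is falsified — backtrack.
So rain = False.
Set fog = True.
  then (¬fog ∨ lock) forces lock = True.
  then (¬cold ∨ ¬lock) forces cold = False.
  then (armed ∨ cold ∨ ¬fog) forces armed = True.
  then (¬armed ∨ cold ∨ key ∨ rain) forces key = True.
  then (¬key ∨ ¬power ∨ rain) forces power = False.
  then (¬idle ∨ ¬key) forces idle = False.
All clauses satisfied.

ready: True, rain: False, fog: True, idle: False, armed: True, power: False, key: True, lock: True, cold: False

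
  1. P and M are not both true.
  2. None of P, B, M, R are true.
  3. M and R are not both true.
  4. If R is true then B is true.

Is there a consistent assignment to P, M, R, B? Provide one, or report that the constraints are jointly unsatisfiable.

P = False; M = False; R = False; B = False

  (1) P=F, M=F — not both ✓
  (2) {P, B, M, R}: 0 true — none ✓
  (3) M=F, R=F — not both ✓
  (4) R=F ⇒ B: vacuous ✓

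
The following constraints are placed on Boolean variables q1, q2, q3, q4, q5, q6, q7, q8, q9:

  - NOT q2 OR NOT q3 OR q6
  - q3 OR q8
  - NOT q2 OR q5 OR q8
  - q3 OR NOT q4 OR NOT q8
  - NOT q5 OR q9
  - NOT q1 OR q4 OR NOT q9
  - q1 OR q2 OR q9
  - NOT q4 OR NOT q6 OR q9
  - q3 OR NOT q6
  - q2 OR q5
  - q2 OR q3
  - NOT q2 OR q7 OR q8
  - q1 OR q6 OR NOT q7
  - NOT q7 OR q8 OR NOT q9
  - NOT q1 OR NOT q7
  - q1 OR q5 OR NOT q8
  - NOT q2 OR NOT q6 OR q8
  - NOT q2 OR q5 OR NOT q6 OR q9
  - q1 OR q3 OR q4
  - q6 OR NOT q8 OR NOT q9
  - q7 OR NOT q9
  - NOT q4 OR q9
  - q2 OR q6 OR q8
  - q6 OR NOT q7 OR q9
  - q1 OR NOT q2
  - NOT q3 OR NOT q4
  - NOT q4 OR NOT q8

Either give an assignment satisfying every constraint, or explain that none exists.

Set q1 = True.
  then (NOT q1 OR NOT q7) forces q7 = False.
  then (q7 OR NOT q9) forces q9 = False.
  then (NOT q4 OR q9) forces q4 = False.
  then (NOT q5 OR q9) forces q5 = False.
  then (q2 OR q5) forces q2 = True.
  then (NOT q2 OR q7 OR q8) forces q8 = True.
  then (NOT q2 OR q5 OR NOT q6 OR q9) forces q6 = False.
  then (NOT q2 OR NOT q3 OR q6) forces q3 = False.
All clauses satisfied.

q1 = True, q2 = True, q3 = False, q4 = False, q5 = False, q6 = False, q7 = False, q8 = True, q9 = False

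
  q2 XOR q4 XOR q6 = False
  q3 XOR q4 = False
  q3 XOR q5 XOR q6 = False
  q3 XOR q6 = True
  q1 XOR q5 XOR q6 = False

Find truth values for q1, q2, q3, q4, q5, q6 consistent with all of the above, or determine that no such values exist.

q1=T, q2=T, q3=T, q4=T, q5=T, q6=F

q2 XOR q4 XOR q6 = T XOR T XOR F = False ✓
q3 XOR q4 = T XOR T = False ✓
q3 XOR q5 XOR q6 = T XOR T XOR F = False ✓
q3 XOR q6 = T XOR F = True ✓
q1 XOR q5 XOR q6 = T XOR T XOR F = False ✓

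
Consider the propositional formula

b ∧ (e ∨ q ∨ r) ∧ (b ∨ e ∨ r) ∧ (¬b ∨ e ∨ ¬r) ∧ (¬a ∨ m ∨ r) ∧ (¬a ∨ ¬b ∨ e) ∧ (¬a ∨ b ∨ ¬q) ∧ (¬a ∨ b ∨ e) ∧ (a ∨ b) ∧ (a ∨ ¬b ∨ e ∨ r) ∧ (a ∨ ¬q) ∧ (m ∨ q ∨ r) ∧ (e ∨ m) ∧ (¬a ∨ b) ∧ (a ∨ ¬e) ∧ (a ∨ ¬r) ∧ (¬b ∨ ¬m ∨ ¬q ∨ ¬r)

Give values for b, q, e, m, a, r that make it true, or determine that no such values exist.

Unit clause (b) forces b = True.
Set q = False.
Try e = False:
  (e ∨ q ∨ r) forces r = True.
  clause (¬b ∨ e ∨ ¬r) is falsified — backtrack.
So e = True.
  then (a ∨ ¬e) forces a = True.
Set m = False.
  then (¬a ∨ m ∨ r) forces r = True.
All clauses satisfied.

b = True; q = False; e = True; m = False; a = True; r = True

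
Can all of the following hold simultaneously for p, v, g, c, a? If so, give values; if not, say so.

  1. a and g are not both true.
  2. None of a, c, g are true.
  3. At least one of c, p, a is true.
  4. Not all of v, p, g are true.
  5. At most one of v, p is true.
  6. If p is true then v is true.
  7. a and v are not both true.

Case g = True:
  Constraint (2) is violated (g=T) — contradiction.
Case g = False:
  (2) forces a = False.
  (2) forces c = False.
  (3) with c=F, a=F forces p = True.
  (5) with p=T forces v = False.
  Constraint (6) is violated (p=T, v=F) — contradiction.
Both cases fail — unsatisfiable.

No satisfying assignment exists.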